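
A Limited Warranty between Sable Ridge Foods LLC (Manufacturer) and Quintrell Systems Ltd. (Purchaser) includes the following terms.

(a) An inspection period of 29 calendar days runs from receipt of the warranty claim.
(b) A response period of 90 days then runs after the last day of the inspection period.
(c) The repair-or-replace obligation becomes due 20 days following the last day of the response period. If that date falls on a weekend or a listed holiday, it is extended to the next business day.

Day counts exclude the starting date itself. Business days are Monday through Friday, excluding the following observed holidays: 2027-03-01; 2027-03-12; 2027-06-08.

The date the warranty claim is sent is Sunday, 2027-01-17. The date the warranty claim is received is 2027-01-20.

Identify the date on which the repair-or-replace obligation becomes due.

The last day of the inspection period: 29 calendar days after 2027-01-20 is 2027-02-18.
The last day of the response period: 90 calendar days after 2027-02-18 is 2027-05-19.
Adding 20 calendar days to 2027-05-19 gives 2027-06-08, which is the date on which the repair-or-replace obligation becomes due. That falls on Tuesday, a listed holiday, so it rolls to the next business day, Wednesday, 2027-06-09.

2027-06-09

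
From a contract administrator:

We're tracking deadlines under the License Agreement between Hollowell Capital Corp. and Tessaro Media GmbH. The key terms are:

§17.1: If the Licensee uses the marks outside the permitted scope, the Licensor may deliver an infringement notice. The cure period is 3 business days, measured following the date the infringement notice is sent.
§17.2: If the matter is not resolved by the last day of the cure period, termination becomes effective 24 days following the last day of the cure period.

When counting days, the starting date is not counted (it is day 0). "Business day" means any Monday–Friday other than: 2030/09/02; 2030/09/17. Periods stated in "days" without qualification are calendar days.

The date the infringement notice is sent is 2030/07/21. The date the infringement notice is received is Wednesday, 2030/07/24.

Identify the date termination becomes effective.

From Sunday, 2030/07/21, 3 business days (Jul 22, Jul 23, Jul 24, skipping weekends) brings us to Wednesday, 2030/07/24, which is the last day of the cure period.
Adding 24 calendar days to 2030/07/24 gives 2030/08/17, which is the date termination becomes effective.

2030/08/17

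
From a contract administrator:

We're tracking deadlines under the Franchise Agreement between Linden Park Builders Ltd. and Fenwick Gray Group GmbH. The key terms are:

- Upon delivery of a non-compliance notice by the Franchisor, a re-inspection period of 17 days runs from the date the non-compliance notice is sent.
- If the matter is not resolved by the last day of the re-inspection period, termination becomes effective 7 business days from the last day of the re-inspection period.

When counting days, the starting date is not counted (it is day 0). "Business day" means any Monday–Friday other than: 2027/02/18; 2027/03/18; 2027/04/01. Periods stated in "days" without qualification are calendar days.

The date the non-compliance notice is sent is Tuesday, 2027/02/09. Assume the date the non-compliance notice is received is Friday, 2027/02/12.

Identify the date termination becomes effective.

2027/03/09

Adding 17 calendar days to 2027/02/09 gives 2027/02/26, which is the last day of the re-inspection period.
The date termination becomes effective: counting 7 business days from Friday, 2027/02/26 (Mar 1, Mar 2, Mar 3, Mar 4, Mar 5, Mar 8, Mar 9, skipping weekends) reaches Tuesday, 2027/03/09.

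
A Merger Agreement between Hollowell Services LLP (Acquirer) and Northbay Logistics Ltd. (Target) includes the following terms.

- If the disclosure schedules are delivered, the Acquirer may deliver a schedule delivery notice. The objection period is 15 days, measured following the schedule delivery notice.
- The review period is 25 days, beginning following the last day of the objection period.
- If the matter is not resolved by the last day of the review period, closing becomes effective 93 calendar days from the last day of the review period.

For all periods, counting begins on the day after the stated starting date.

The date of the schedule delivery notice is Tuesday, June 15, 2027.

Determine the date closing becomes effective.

October 26, 2027

The last day of the objection period: June 15, 2027 + 15 days = June 30, 2027.
The last day of the review period: 25 calendar days after June 30, 2027 is July 25, 2027.
Adding 93 calendar days to July 25, 2027 gives October 26, 2027, which is the date closing becomes effective.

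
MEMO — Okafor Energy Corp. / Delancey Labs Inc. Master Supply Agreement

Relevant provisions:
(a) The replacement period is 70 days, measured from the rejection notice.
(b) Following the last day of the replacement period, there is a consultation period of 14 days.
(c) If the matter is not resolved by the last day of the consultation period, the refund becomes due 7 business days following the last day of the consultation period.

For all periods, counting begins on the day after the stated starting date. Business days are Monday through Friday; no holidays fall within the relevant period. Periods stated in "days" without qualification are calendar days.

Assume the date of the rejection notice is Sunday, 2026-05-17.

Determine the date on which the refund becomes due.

Adding 70 calendar days to 2026-05-17 gives 2026-07-26, which is the last day of the replacement period.
Adding 14 calendar days to 2026-07-26 gives 2026-08-09, which is the last day of the consultation period.
The date on which the refund becomes due: 7 business days after Sunday, 2026-08-09, skipping weekends — Aug 10, Aug 11, Aug 12, Aug 13, Aug 14, Aug 17, Aug 18 — lands on Tuesday, 2026-08-18.

2026-08-18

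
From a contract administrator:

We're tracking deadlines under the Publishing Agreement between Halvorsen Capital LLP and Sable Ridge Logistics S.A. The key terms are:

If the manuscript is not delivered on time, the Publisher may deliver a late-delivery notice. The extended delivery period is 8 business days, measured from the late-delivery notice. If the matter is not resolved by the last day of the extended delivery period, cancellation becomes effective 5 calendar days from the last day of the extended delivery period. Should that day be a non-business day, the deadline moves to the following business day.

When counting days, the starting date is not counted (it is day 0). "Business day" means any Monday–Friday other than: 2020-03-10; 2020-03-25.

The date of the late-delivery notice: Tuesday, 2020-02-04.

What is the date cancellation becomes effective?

From Tuesday, 2020-02-04, 8 business days (Feb 5, Feb 6, Feb 7, Feb 10, Feb 11, Feb 12, Feb 13, Feb 14, skipping weekends) brings us to Friday, 2020-02-14, which is the last day of the extended delivery period.
Adding 5 calendar days to 2020-02-14 gives 2020-02-19, which is the date cancellation becomes effective. 2020-02-19 is a Wednesday and is not a listed holiday, so no roll-forward applies.

2020-02-19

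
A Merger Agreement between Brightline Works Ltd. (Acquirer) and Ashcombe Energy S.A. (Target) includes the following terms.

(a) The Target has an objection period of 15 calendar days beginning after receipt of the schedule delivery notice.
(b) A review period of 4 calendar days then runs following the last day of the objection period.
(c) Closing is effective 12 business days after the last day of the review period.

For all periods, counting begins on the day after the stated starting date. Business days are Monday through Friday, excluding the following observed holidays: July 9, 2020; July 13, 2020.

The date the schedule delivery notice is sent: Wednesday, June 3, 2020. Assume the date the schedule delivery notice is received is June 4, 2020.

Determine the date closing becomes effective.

July 10, 2020

Adding 15 calendar days to June 4, 2020 gives June 19, 2020, which is the last day of the objection period.
Adding 4 calendar days to June 19, 2020 gives June 23, 2020, which is the last day of the review period.
The date closing becomes effective: 12 business days after Tuesday, June 23, 2020, skipping weekends and the listed holiday on Jul 9 — Jun 24, Jun 25, Jun 26, Jun 29, …, Jul 7, Jul 8, Jul 10 — lands on Friday, July 10, 2020.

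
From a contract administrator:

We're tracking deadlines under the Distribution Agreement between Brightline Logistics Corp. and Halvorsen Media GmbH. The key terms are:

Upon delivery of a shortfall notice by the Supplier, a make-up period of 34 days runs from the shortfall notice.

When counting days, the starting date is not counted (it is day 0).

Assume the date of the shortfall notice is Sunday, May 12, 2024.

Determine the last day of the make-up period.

Jun 15, 2024

The last day of the make-up period: 34 calendar days after May 12, 2024 is Jun 15, 2024.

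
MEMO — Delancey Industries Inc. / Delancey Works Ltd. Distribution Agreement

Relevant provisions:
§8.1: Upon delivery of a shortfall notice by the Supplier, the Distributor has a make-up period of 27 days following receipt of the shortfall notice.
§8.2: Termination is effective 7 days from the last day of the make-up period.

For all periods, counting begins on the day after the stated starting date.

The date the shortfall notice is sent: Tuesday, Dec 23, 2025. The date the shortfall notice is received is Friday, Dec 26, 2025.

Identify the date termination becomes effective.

The last day of the make-up period: Dec 26, 2025 + 27 days = Jan 22, 2026.
The date termination becomes effective: 7 calendar days after Jan 22, 2026 is Jan 29, 2026.

Jan 29, 2026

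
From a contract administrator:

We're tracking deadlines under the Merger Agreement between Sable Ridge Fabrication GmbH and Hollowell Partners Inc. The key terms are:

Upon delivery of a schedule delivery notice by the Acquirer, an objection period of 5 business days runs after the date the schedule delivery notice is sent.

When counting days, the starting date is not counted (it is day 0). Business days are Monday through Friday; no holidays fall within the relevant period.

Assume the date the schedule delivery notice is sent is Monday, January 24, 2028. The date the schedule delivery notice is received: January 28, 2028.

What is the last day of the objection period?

January 31, 2028

The last day of the objection period: 5 business days after Monday, January 24, 2028, skipping weekends — Jan 25, Jan 26, Jan 27, Jan 28, Jan 31 — lands on Monday, January 31, 2028.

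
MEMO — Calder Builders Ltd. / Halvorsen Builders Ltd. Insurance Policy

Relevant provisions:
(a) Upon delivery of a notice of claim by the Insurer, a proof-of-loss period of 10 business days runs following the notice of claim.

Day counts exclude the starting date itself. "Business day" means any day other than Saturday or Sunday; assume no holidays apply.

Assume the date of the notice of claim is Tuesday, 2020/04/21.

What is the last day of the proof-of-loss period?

From Tuesday, 2020/04/21, 10 business days (Apr 22, Apr 23, Apr 24, Apr 27, Apr 28, Apr 29, Apr 30, May 1, May 4, May 5, skipping weekends) brings us to Tuesday, 2020/05/05, which is the last day of the proof-of-loss period.

2020/05/05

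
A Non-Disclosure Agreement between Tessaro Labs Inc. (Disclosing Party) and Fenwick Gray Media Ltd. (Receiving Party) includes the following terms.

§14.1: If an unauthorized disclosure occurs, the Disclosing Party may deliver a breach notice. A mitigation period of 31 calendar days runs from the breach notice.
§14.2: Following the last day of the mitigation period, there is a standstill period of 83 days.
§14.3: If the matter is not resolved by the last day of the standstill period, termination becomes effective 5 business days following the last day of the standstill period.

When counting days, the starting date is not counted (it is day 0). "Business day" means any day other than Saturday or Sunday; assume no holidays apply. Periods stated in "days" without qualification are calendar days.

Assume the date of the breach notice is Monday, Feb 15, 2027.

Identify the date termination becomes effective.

The last day of the mitigation period: 31 calendar days after Feb 15, 2027 is Mar 18, 2027.
Adding 83 calendar days to Mar 18, 2027 gives Jun 9, 2027, which is the last day of the standstill period.
From Wednesday, Jun 9, 2027, 5 business days (Jun 10, Jun 11, Jun 14, Jun 15, Jun 16, skipping weekends) brings us to Wednesday, Jun 16, 2027, which is the date termination becomes effective.

Jun 16, 2027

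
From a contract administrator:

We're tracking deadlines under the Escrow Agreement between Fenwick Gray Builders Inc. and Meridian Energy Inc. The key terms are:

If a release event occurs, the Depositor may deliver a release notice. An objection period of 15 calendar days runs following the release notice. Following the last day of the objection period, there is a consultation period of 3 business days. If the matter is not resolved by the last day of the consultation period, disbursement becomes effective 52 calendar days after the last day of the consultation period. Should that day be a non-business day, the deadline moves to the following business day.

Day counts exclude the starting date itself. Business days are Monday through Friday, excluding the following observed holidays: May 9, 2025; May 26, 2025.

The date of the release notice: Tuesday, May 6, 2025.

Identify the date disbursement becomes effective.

The last day of the objection period: 15 calendar days after May 6, 2025 is May 21, 2025.
The last day of the consultation period: counting 3 business days from Wednesday, May 21, 2025 (May 22, May 23, May 27, skipping weekends and the listed holiday on May 26) reaches Tuesday, May 27, 2025.
The date disbursement becomes effective: 52 calendar days after May 27, 2025 is Jul 18, 2025. Jul 18, 2025 is a Friday and is not a listed holiday, so no roll-forward applies.

Jul 18, 2025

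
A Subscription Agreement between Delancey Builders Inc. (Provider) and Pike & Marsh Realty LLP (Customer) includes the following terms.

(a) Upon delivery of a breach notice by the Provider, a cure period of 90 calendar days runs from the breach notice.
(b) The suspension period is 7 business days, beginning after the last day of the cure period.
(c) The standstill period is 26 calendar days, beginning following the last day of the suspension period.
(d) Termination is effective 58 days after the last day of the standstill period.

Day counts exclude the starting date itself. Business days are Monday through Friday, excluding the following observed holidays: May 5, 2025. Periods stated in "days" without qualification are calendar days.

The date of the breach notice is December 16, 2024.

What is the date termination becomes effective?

June 17, 2025

The last day of the cure period: December 16, 2024 + 90 days = March 16, 2025.
The last day of the suspension period: counting 7 business days from Sunday, March 16, 2025 (Mar 17, Mar 18, Mar 19, Mar 20, Mar 21, Mar 24, Mar 25, skipping weekends) reaches Tuesday, March 25, 2025.
The last day of the standstill period: March 25, 2025 + 26 days = April 20, 2025.
The date termination becomes effective: 58 calendar days after April 20, 2025 is June 17, 2025.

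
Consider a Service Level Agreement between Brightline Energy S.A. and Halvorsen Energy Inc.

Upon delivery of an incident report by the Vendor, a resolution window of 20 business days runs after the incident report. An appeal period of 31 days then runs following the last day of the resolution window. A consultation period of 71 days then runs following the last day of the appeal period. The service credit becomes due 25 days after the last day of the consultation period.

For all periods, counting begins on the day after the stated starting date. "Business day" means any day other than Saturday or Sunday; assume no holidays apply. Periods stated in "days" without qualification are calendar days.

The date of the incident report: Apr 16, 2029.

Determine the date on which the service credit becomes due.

Sep 18, 2029

The last day of the resolution window: counting 20 business days from Monday, Apr 16, 2029 (Apr 17, Apr 18, Apr 19, Apr 20, …, May 10, May 11, May 14, skipping weekends) reaches Monday, May 14, 2029.
The last day of the appeal period: May 14, 2029 + 31 days = Jun 14, 2029.
Adding 71 calendar days to Jun 14, 2029 gives Aug 24, 2029, which is the last day of the consultation period.
The date on which the service credit becomes due: Aug 24, 2029 + 25 days = Sep 18, 2029.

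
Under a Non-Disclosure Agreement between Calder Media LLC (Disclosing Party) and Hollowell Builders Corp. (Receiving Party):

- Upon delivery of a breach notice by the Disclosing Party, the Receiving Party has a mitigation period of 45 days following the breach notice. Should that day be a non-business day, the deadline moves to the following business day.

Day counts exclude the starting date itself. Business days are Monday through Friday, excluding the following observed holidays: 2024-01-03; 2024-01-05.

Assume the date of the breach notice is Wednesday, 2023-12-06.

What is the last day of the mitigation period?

2024-01-22

The last day of the mitigation period: 2023-12-06 + 45 days = 2024-01-20. That falls on a Saturday, so it rolls to the next business day, Monday, 2024-01-22.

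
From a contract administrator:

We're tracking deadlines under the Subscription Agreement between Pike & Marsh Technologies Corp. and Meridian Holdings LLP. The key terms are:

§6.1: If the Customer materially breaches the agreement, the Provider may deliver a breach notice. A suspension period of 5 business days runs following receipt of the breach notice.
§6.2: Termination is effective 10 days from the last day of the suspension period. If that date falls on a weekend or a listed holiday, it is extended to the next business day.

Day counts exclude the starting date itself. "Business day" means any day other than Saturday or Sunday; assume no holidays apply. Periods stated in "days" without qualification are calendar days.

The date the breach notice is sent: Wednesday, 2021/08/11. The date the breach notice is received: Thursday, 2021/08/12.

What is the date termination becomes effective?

The last day of the suspension period: 5 business days after Thursday, 2021/08/12, skipping weekends — Aug 13, Aug 16, Aug 17, Aug 18, Aug 19 — lands on Thursday, 2021/08/19.
The date termination becomes effective: 10 calendar days after 2021/08/19 is 2021/08/29. That falls on a Sunday, so it rolls to the next business day, Monday, 2021/08/30.

2021/08/30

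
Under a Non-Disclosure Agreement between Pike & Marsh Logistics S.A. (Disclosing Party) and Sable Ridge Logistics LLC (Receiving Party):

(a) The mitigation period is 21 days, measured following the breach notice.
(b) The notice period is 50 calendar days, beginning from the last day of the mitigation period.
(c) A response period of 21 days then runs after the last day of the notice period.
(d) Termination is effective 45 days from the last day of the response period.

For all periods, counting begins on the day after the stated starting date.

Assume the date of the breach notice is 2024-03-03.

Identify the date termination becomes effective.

The last day of the mitigation period: 21 calendar days after 2024-03-03 is 2024-03-24.
The last day of the notice period: 2024-03-24 + 50 days = 2024-05-13.
The last day of the response period: 21 calendar days after 2024-05-13 is 2024-06-03.
Adding 45 calendar days to 2024-06-03 gives 2024-07-18, which is the date termination becomes effective.

2024-07-18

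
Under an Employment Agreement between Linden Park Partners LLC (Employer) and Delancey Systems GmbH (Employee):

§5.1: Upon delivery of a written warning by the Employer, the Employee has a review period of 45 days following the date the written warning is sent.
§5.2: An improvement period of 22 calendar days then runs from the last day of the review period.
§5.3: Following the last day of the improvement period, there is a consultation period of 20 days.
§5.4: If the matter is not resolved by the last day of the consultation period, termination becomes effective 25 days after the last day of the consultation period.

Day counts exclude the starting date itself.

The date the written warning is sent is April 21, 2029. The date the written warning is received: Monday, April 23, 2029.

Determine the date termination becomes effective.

August 11, 2029

The last day of the review period: 45 calendar days after April 21, 2029 is June 5, 2029.
The last day of the improvement period: 22 calendar days after June 5, 2029 is June 27, 2029.
The last day of the consultation period: June 27, 2029 + 20 days = July 17, 2029.
Adding 25 calendar days to July 17, 2029 gives August 11, 2029, which is the date termination becomes effective.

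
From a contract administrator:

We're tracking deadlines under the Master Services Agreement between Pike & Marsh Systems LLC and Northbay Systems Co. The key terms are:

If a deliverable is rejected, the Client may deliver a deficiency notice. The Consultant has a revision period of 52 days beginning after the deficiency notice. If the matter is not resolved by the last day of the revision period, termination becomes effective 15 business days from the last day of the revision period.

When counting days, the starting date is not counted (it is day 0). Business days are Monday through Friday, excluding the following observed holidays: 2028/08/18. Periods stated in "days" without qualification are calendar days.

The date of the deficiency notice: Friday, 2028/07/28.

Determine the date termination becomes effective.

2028/10/09

The last day of the revision period: 52 calendar days after 2028/07/28 is 2028/09/18.
The date termination becomes effective: counting 15 business days from Monday, 2028/09/18 (Sep 19, Sep 20, Sep 21, Sep 22, …, Oct 5, Oct 6, Oct 9, skipping weekends) reaches Monday, 2028/10/09.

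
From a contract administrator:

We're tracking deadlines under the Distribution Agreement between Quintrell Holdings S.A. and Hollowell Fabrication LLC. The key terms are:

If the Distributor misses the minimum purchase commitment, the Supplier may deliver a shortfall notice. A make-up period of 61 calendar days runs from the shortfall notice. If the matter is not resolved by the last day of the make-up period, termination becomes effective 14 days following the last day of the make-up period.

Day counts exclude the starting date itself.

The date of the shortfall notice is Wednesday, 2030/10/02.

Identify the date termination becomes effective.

The last day of the make-up period: 61 calendar days after 2030/10/02 is 2030/12/02.
The date termination becomes effective: 14 calendar days after 2030/12/02 is 2030/12/16.

2030/12/16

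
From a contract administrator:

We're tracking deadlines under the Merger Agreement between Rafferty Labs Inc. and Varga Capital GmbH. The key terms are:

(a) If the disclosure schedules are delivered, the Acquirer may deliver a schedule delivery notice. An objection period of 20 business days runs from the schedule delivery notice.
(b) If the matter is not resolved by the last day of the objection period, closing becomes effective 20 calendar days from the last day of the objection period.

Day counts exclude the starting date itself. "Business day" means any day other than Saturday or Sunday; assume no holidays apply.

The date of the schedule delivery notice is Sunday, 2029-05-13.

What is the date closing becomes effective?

2029-06-28

The last day of the objection period: counting 20 business days from Sunday, 2029-05-13 (May 14, May 15, May 16, May 17, …, Jun 6, Jun 7, Jun 8, skipping weekends) reaches Friday, 2029-06-08.
Adding 20 calendar days to 2029-06-08 gives 2029-06-28, which is the date closing becomes effective.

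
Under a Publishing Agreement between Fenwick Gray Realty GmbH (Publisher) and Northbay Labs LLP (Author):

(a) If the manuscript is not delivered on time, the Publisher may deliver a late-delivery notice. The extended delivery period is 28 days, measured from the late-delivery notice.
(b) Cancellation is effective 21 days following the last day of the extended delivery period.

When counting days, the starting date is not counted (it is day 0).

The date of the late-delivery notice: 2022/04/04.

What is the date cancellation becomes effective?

The last day of the extended delivery period: 28 calendar days after 2022/04/04 is 2022/05/02.
Adding 21 calendar days to 2022/05/02 gives 2022/05/23, which is the date cancellation becomes effective.

2022/05/23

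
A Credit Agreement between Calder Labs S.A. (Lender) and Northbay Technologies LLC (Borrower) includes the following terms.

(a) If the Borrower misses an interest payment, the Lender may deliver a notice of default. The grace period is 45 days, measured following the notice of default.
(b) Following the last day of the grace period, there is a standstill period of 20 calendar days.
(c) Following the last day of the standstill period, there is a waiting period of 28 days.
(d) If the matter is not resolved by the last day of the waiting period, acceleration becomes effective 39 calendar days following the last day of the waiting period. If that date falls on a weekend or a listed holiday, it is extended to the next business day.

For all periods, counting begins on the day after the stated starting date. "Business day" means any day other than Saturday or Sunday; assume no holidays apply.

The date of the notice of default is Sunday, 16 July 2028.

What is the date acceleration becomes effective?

The last day of the grace period: 45 calendar days after 16 July 2028 is 30 August 2028.
The last day of the standstill period: 30 August 2028 + 20 days = 19 September 2028.
Adding 28 calendar days to 19 September 2028 gives 17 October 2028, which is the last day of the waiting period.
The date acceleration becomes effective: 17 October 2028 + 39 days = 25 November 2028. That falls on a Saturday, so it rolls to the next business day, Monday, 27 November 2028.

27 November 2028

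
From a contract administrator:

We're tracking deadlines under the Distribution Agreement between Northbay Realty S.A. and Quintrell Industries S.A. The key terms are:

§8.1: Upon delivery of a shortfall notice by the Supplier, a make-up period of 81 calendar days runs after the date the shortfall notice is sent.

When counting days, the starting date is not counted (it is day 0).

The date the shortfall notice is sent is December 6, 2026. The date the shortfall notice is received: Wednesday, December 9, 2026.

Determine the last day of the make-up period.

February 25, 2027

The last day of the make-up period: December 6, 2026 + 81 days = February 25, 2027.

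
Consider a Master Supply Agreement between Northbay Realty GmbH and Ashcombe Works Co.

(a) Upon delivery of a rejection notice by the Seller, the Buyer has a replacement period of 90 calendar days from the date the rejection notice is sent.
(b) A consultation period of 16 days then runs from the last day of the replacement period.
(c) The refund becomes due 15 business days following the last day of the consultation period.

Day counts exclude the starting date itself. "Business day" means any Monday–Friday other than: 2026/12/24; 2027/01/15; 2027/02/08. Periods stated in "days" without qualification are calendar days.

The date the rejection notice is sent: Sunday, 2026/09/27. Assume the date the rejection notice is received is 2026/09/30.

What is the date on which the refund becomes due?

The last day of the replacement period: 2026/09/27 + 90 days = 2026/12/26.
The last day of the consultation period: 16 calendar days after 2026/12/26 is 2027/01/11.
The date on which the refund becomes due: 15 business days after Monday, 2027/01/11, skipping weekends and the listed holiday on Jan 15 — Jan 12, Jan 13, Jan 14, Jan 18, …, Jan 29, Feb 1, Feb 2 — lands on Tuesday, 2027/02/02.

2027/02/02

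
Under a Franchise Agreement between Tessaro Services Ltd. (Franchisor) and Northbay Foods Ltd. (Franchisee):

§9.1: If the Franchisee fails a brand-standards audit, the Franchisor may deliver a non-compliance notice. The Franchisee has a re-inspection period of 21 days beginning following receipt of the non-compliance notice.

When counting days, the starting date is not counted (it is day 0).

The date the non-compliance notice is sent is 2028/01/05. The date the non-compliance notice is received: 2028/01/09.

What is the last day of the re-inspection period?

2028/01/30

The last day of the re-inspection period: 21 calendar days after 2028/01/09 is 2028/01/30.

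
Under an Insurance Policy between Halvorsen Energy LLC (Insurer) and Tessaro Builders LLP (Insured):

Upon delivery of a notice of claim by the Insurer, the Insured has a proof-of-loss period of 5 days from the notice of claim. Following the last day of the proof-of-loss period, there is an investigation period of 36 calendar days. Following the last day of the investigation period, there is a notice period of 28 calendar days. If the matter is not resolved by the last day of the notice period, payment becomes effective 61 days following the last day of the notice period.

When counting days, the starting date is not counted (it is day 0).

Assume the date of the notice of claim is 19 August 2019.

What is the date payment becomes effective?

The last day of the proof-of-loss period: 19 August 2019 + 5 days = 24 August 2019.
Adding 36 calendar days to 24 August 2019 gives 29 September 2019, which is the last day of the investigation period.
Adding 28 calendar days to 29 September 2019 gives 27 October 2019, which is the last day of the notice period.
The date payment becomes effective: 27 October 2019 + 61 days = 27 December 2019.

27 December 2019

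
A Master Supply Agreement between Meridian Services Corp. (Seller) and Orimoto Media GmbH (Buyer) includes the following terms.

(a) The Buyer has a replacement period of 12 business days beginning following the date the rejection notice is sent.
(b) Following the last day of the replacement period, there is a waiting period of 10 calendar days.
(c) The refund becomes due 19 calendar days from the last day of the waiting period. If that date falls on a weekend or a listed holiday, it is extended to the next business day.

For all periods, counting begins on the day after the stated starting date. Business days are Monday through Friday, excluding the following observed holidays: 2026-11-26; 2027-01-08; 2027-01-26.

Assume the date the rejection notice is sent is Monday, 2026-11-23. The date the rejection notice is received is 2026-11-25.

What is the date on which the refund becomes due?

The last day of the replacement period: 12 business days after Monday, 2026-11-23, skipping weekends and the listed holiday on Nov 26 — Nov 24, Nov 25, Nov 27, Nov 30, …, Dec 8, Dec 9, Dec 10 — lands on Thursday, 2026-12-10.
The last day of the waiting period: 10 calendar days after 2026-12-10 is 2026-12-20.
Adding 19 calendar days to 2026-12-20 gives 2027-01-08, which is the date on which the refund becomes due. That falls on Friday, a listed holiday, so it rolls to the next business day, Monday, 2027-01-11.

2027-01-11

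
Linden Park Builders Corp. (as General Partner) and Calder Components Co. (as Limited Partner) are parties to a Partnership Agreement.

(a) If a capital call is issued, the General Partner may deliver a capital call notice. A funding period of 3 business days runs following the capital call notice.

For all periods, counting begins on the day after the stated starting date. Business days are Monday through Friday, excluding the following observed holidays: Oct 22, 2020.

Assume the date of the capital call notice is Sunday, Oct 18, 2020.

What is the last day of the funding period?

Oct 21, 2020

The last day of the funding period: 3 business days after Sunday, Oct 18, 2020, skipping weekends — Oct 19, Oct 20, Oct 21 — lands on Wednesday, Oct 21, 2020.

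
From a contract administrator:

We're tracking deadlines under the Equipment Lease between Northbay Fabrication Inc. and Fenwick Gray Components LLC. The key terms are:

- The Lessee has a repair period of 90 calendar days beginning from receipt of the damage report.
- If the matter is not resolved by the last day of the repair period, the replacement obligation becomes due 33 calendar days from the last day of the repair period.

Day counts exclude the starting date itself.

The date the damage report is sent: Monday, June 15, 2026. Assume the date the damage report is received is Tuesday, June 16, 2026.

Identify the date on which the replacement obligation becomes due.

The last day of the repair period: 90 calendar days after June 16, 2026 is September 14, 2026.
The date on which the replacement obligation becomes due: 33 calendar days after September 14, 2026 is October 17, 2026.

October 17, 2026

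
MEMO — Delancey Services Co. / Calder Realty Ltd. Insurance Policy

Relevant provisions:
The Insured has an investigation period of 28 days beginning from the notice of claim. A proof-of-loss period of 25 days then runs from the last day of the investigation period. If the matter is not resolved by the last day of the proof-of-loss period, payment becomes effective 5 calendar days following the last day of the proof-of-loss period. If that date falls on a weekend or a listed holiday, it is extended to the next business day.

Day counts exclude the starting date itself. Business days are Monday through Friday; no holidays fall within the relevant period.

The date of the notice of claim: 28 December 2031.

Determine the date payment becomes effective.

24 February 2032

The last day of the investigation period: 28 December 2031 + 28 days = 25 January 2032.
The last day of the proof-of-loss period: 25 calendar days after 25 January 2032 is 19 February 2032.
The date payment becomes effective: 5 calendar days after 19 February 2032 is 24 February 2032. 24 February 2032 is a Tuesday, so no roll-forward applies.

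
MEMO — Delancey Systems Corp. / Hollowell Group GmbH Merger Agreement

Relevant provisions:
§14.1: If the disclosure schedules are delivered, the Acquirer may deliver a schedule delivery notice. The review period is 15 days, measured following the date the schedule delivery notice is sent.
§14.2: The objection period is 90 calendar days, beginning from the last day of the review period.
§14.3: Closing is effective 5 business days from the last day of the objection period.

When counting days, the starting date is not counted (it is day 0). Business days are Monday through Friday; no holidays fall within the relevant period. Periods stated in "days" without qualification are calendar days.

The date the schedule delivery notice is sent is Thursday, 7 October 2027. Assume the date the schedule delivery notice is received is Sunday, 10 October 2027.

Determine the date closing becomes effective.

27 January 2028

The last day of the review period: 7 October 2027 + 15 days = 22 October 2027.
The last day of the objection period: 90 calendar days after 22 October 2027 is 20 January 2028.
From Thursday, 20 January 2028, 5 business days (Jan 21, Jan 24, Jan 25, Jan 26, Jan 27, skipping weekends) brings us to Thursday, 27 January 2028, which is the date closing becomes effective.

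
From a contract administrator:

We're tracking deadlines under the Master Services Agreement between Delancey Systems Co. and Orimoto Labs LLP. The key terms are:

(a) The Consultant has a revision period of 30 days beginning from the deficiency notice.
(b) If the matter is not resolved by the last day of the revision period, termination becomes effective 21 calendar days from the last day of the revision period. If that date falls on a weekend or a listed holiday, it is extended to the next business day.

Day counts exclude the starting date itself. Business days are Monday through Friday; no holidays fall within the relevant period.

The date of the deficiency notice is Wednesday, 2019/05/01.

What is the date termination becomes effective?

2019/06/21

Adding 30 calendar days to 2019/05/01 gives 2019/05/31, which is the last day of the revision period.
The date termination becomes effective: 2019/05/31 + 21 days = 2019/06/21. 2019/06/21 is a Friday, so no roll-forward applies.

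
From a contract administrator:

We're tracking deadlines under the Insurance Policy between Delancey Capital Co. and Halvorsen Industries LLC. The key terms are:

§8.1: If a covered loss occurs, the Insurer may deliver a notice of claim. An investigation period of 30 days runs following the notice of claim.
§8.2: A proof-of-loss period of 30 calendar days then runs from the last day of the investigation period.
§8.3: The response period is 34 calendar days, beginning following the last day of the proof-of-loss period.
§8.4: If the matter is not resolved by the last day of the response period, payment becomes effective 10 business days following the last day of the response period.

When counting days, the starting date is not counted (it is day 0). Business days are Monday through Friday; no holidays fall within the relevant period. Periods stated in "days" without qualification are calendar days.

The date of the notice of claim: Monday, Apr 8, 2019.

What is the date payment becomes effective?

Jul 25, 2019

The last day of the investigation period: Apr 8, 2019 + 30 days = May 8, 2019.
The last day of the proof-of-loss period: 30 calendar days after May 8, 2019 is Jun 7, 2019.
The last day of the response period: 34 calendar days after Jun 7, 2019 is Jul 11, 2019.
From Thursday, Jul 11, 2019, 10 business days (Jul 12, Jul 15, Jul 16, Jul 17, Jul 18, Jul 19, Jul 22, Jul 23, Jul 24, Jul 25, skipping weekends) brings us to Thursday, Jul 25, 2019, which is the date payment becomes effective.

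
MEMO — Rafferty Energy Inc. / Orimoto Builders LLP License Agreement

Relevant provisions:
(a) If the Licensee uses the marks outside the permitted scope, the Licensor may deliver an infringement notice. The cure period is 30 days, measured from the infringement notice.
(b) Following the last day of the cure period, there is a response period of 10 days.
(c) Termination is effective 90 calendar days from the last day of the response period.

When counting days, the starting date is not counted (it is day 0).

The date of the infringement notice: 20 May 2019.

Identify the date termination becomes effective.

The last day of the cure period: 30 calendar days after 20 May 2019 is 19 June 2019.
Adding 10 calendar days to 19 June 2019 gives 29 June 2019, which is the last day of the response period.
The date termination becomes effective: 29 June 2019 + 90 days = 27 September 2019.

27 September 2019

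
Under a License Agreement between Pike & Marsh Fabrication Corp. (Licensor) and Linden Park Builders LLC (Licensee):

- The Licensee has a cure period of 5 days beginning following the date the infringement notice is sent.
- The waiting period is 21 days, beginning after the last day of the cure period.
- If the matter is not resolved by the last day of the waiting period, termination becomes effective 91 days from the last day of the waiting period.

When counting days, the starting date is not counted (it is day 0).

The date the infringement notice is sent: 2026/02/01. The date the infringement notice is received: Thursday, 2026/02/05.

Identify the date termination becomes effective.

The last day of the cure period: 5 calendar days after 2026/02/01 is 2026/02/06.
Adding 21 calendar days to 2026/02/06 gives 2026/02/27, which is the last day of the waiting period.
The date termination becomes effective: 2026/02/27 + 91 days = 2026/05/29.

2026/05/29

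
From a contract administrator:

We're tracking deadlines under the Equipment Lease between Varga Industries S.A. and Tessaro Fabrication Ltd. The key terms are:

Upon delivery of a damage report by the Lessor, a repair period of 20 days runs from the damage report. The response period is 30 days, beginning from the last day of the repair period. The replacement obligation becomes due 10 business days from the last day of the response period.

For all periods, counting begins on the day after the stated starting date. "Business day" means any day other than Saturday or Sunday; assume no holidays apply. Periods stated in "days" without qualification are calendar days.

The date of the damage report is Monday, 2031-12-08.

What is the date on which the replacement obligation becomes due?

The last day of the repair period: 2031-12-08 + 20 days = 2031-12-28.
Adding 30 calendar days to 2031-12-28 gives 2032-01-27, which is the last day of the response period.
The date on which the replacement obligation becomes due: 10 business days after Tuesday, 2032-01-27, skipping weekends — Jan 28, Jan 29, Jan 30, Feb 2, Feb 3, Feb 4, Feb 5, Feb 6, Feb 9, Feb 10 — lands on Tuesday, 2032-02-10.

2032-02-10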